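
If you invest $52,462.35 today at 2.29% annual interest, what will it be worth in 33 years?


Future value formula: FV = PV × (1 + r)^t
FV = $52,462.35 × (1 + 0.0229)^33
FV = $52,462.35 × 2.1110324
FV = $110,749.72

FV = PV × (1 + r)^t = $110,749.72


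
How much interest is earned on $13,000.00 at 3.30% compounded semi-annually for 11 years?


Compound interest earned = final amount − principal.
A = P(1 + r/n)^(nt) = $13,000.00 × (1 + 0.033/2)^(2 × 11) = $18,633.99
Interest = A − P = $18,633.99 − $13,000.00 = $5,633.99

Interest = A - P = $5,633.99


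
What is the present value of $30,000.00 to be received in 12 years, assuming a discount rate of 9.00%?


Present value formula: PV = FV / (1 + r)^t
PV = $30,000.00 / (1 + 0.09)^12
PV = $30,000.00 / 2.812665
PV = $10,666.04

PV = FV / (1 + r)^t = $10,666.04


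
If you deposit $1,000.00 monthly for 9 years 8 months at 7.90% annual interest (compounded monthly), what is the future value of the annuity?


Future value of an ordinary annuity: FV = PMT × ((1 + r)^n − 1) / r
Monthly rate r = 0.079/12 ≈ 0.00658333, n = 116
FV = $1,000.00 × ((1 + 0.079/12)^116 − 1) / (0.079/12)
FV = $1,000.00 × 173.280976
FV = $173,280.98

FV = PMT × ((1+r)^n - 1)/r = $173,280.98


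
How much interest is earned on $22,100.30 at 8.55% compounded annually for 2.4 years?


Compound interest earned = final amount − principal.
A = P(1 + r/n)^(nt) = $22,100.30 × (1 + 0.0855/1)^(1 × 2.4) = $26,909.76
Interest = A − P = $26,909.76 − $22,100.30 = $4,809.46

Interest = A - P = $4,809.46


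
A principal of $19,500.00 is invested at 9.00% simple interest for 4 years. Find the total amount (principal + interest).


Total amount formula: A = P(1 + rt) = P + P·r·t
Interest: I = P × r × t = $19,500.00 × 0.09 × 4 = $7,020.00
A = P + I = $19,500.00 + $7,020.00 = $26,520.00

A = P + I = P(1 + rt) = $26,520.00


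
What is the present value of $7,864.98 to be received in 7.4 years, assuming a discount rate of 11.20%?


Present value formula: PV = FV / (1 + r)^t
PV = $7,864.98 / (1 + 0.112)^7.4
PV = $7,864.98 / 2.193691
PV = $3,585.27

PV = FV / (1 + r)^t = $3,585.27


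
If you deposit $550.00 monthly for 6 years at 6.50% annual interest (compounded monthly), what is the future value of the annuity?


Future value of an ordinary annuity: FV = PMT × ((1 + r)^n − 1) / r
Monthly rate r = 0.065/12 ≈ 0.00541667, n = 72
FV = $550.00 × ((1 + 0.065/12)^72 − 1) / (0.065/12)
FV = $550.00 × 87.771168
FV = $48,274.14

FV = PMT × ((1+r)^n - 1)/r = $48,274.14


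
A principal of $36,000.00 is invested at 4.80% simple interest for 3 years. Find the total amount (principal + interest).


Total amount formula: A = P(1 + rt) = P + P·r·t
Interest: I = P × r × t = $36,000.00 × 0.048 × 3 = $5,184.00
A = P + I = $36,000.00 + $5,184.00 = $41,184.00

A = P + I = P(1 + rt) = $41,184.00


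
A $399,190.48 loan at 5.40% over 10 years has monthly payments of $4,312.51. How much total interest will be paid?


Total paid over the life of the loan = PMT × n.
Total paid = $4,312.51 × 120 = $517,501.20
Total interest = total paid − principal = $517,501.20 − $399,190.48 = $118,310.72

Total interest = (PMT × n) - PV = $118,310.72


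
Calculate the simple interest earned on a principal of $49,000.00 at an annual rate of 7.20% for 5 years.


Simple interest formula: I = P × r × t
I = $49,000.00 × 0.072 × 5
I = $17,640.00

I = P × r × t = $17,640.00


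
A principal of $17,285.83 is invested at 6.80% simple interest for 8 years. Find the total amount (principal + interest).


Total amount formula: A = P(1 + rt) = P + P·r·t
Interest: I = P × r × t = $17,285.83 × 0.068 × 8 = $9,403.49
A = P + I = $17,285.83 + $9,403.49 = $26,689.32

A = P + I = P(1 + rt) = $26,689.32


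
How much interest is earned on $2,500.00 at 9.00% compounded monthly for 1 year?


Compound interest earned = final amount − principal.
A = P(1 + r/n)^(nt) = $2,500.00 × (1 + 0.09/12)^(12 × 1) = $2,734.52
Interest = A − P = $2,734.52 − $2,500.00 = $234.52

Interest = A - P = $234.52


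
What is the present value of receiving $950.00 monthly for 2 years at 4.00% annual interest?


Present value of an ordinary annuity: PV = PMT × (1 − (1 + r)^(−n)) / r
Monthly rate r = 0.04/12 ≈ 0.00333333, n = 24
PV = $950.00 × (1 − (1 + 0.04/12)^(−24)) / (0.04/12)
PV = $950.00 × 23.028251
PV = $21,876.84

PV = PMT × (1-(1+r)^(-n))/r = $21,876.84


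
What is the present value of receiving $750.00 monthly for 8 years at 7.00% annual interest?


Present value of an ordinary annuity: PV = PMT × (1 − (1 + r)^(−n)) / r
Monthly rate r = 0.07/12 ≈ 0.00583333, n = 96
PV = $750.00 × (1 − (1 + 0.07/12)^(−96)) / (0.07/12)
PV = $750.00 × 73.347569
PV = $55,010.68

PV = PMT × (1-(1+r)^(-n))/r = $55,010.68


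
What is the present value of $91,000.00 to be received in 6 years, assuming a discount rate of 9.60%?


Present value formula: PV = FV / (1 + r)^t
PV = $91,000.00 / (1 + 0.096)^6
PV = $91,000.00 / 1.7332584
PV = $52,502.27

PV = FV / (1 + r)^t = $52,502.27


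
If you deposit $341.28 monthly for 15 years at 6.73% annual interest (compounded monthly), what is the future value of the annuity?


Future value of an ordinary annuity: FV = PMT × ((1 + r)^n − 1) / r
Monthly rate r = 0.0673/12 ≈ 0.00560833, n = 180
FV = $341.28 × ((1 + 0.0673/12)^180 − 1) / (0.0673/12)
FV = $341.28 × 309.628530
FV = $105,670.02

FV = PMT × ((1+r)^n - 1)/r = $105,670.02


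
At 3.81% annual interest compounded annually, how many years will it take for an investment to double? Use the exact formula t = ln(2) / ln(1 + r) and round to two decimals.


Doubling condition: (1 + r)^t = 2
Take ln of both sides: t × ln(1 + r) = ln(2)
t = ln(2) / ln(1 + r)
t = 0.693147 / 0.037392
t = 18.54

t = ln(2) / ln(1 + r) = 18.54 years


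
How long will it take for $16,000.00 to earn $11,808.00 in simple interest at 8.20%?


Rearrange the simple interest formula for t:
I = P × r × t  ⇒  t = I / (P × r)
t = $11,808.00 / ($16,000.00 × 0.082)
t = 9

t = I/(P×r) = 9 years


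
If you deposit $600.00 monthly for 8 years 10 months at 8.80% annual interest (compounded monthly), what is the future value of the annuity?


Future value of an ordinary annuity: FV = PMT × ((1 + r)^n − 1) / r
Monthly rate r = 0.088/12 ≈ 0.00733333, n = 106
FV = $600.00 × ((1 + 0.088/12)^106 − 1) / (0.088/12)
FV = $600.00 × 159.477345
FV = $95,686.41

FV = PMT × ((1+r)^n - 1)/r = $95,686.41


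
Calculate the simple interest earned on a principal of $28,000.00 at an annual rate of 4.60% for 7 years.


Simple interest formula: I = P × r × t
I = $28,000.00 × 0.046 × 7
I = $9,016.00

I = P × r × t = $9,016.00


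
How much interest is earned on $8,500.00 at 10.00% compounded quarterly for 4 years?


Compound interest earned = final amount − principal.
A = P(1 + r/n)^(nt) = $8,500.00 × (1 + 0.1/4)^(4 × 4) = $12,618.30
Interest = A − P = $12,618.30 − $8,500.00 = $4,118.30

Interest = A - P = $4,118.30


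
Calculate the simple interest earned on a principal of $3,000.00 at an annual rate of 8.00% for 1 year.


Simple interest formula: I = P × r × t
I = $3,000.00 × 0.08 × 1
I = $240.00

I = P × r × t = $240.00


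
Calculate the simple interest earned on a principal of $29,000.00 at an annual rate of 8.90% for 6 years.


Simple interest formula: I = P × r × t
I = $29,000.00 × 0.089 × 6
I = $15,486.00

I = P × r × t = $15,486.00


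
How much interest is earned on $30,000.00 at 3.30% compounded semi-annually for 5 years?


Compound interest earned = final amount − principal.
A = P(1 + r/n)^(nt) = $30,000.00 × (1 + 0.033/2)^(2 × 5) = $35,334.19
Interest = A − P = $35,334.19 − $30,000.00 = $5,334.19

Interest = A - P = $5,334.19


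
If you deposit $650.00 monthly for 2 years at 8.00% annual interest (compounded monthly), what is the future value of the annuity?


Future value of an ordinary annuity: FV = PMT × ((1 + r)^n − 1) / r
Monthly rate r = 0.08/12 ≈ 0.00666667, n = 24
FV = $650.00 × ((1 + 0.08/12)^24 − 1) / (0.08/12)
FV = $650.00 × 25.933190
FV = $16,856.57

FV = PMT × ((1+r)^n - 1)/r = $16,856.57


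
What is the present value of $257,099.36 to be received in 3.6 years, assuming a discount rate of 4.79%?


Present value formula: PV = FV / (1 + r)^t
PV = $257,099.36 / (1 + 0.0479)^3.6
PV = $257,099.36 / 1.1834541
PV = $217,244.89

PV = FV / (1 + r)^t = $217,244.89


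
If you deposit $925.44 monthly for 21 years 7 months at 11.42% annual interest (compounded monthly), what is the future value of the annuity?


Future value of an ordinary annuity: FV = PMT × ((1 + r)^n − 1) / r
Monthly rate r = 0.1142/12 ≈ 0.00951667, n = 259
FV = $925.44 × ((1 + 0.1142/12)^259 − 1) / (0.1142/12)
FV = $925.44 × 1116.467452
FV = $1,033,223.64

FV = PMT × ((1+r)^n - 1)/r = $1,033,223.64


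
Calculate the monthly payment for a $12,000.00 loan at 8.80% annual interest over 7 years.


Loan payment formula: PMT = PV × r / (1 − (1 + r)^(−n))
Monthly rate r = 0.088/12 ≈ 0.00733333, n = 84 months
Denominator: 1 − (1 + 0.088/12)^(−84) = 0.458684
PMT = $12,000.00 × (0.088/12) / 0.458684
PMT = $191.85 per month

PMT = PV × r / (1-(1+r)^(-n)) = $191.85/month


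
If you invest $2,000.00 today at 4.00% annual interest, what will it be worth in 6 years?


Future value formula: FV = PV × (1 + r)^t
FV = $2,000.00 × (1 + 0.04)^6
FV = $2,000.00 × 1.265319
FV = $2,530.64

FV = PV × (1 + r)^t = $2,530.64


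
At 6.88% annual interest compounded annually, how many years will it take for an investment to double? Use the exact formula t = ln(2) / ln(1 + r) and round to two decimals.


Doubling condition: (1 + r)^t = 2
Take ln of both sides: t × ln(1 + r) = ln(2)
t = ln(2) / ln(1 + r)
t = 0.693147 / 0.066537
t = 10.42

t = ln(2) / ln(1 + r) = 10.42 years


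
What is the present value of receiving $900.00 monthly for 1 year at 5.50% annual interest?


Present value of an ordinary annuity: PV = PMT × (1 − (1 + r)^(−n)) / r
Monthly rate r = 0.055/12 ≈ 0.00458333, n = 12
PV = $900.00 × (1 − (1 + 0.055/12)^(−12)) / (0.055/12)
PV = $900.00 × 11.650017
PV = $10,485.02

PV = PMT × (1-(1+r)^(-n))/r = $10,485.02


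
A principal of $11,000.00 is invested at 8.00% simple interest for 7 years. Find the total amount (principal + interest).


Total amount formula: A = P(1 + rt) = P + P·r·t
Interest: I = P × r × t = $11,000.00 × 0.08 × 7 = $6,160.00
A = P + I = $11,000.00 + $6,160.00 = $17,160.00

A = P + I = P(1 + rt) = $17,160.00


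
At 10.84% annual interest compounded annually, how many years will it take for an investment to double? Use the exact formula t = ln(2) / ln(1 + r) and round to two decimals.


Doubling condition: (1 + r)^t = 2
Take ln of both sides: t × ln(1 + r) = ln(2)
t = ln(2) / ln(1 + r)
t = 0.693147 / 0.102918
t = 6.73

t = ln(2) / ln(1 + r) = 6.73 years


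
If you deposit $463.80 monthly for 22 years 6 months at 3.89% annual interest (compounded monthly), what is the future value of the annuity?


Future value of an ordinary annuity: FV = PMT × ((1 + r)^n − 1) / r
Monthly rate r = 0.0389/12 ≈ 0.00324167, n = 270
FV = $463.80 × ((1 + 0.0389/12)^270 − 1) / (0.0389/12)
FV = $463.80 × 430.667615
FV = $199,743.64

FV = PMT × ((1+r)^n - 1)/r = $199,743.64


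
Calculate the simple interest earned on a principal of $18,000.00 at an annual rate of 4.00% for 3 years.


Simple interest formula: I = P × r × t
I = $18,000.00 × 0.04 × 3
I = $2,160.00

I = P × r × t = $2,160.00


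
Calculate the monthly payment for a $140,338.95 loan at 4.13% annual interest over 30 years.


Loan payment formula: PMT = PV × r / (1 − (1 + r)^(−n))
Monthly rate r = 0.0413/12 ≈ 0.00344167, n = 360 months
Denominator: 1 − (1 + 0.0413/12)^(−360) = 0.709709
PMT = $140,338.95 × (0.0413/12) / 0.709709
PMT = $680.56 per month

PMT = PV × r / (1-(1+r)^(-n)) = $680.56/month


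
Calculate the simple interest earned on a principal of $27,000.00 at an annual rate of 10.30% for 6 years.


Simple interest formula: I = P × r × t
I = $27,000.00 × 0.103 × 6
I = $16,686.00

I = P × r × t = $16,686.00


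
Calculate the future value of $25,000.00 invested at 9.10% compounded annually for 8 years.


Compound interest formula: A = P(1 + r/n)^(nt)
A = $25,000.00 × (1 + 0.091/1)^(1 × 8)
Growth factor: (1 + 0.091/1)^8 = 2.007234
A = $25,000.00 × 2.007234
A = $50,180.85

A = P(1 + r/n)^(nt) = $50,180.85


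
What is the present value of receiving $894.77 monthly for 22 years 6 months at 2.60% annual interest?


Present value of an ordinary annuity: PV = PMT × (1 − (1 + r)^(−n)) / r
Monthly rate r = 0.026/12 ≈ 0.00216667, n = 270
PV = $894.77 × (1 − (1 + 0.026/12)^(−270)) / (0.026/12)
PV = $894.77 × 204.249909
PV = $182,756.69

PV = PMT × (1-(1+r)^(-n))/r = $182,756.69


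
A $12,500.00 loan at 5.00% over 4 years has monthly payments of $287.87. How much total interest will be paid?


Total paid over the life of the loan = PMT × n.
Total paid = $287.87 × 48 = $13,817.76
Total interest = total paid − principal = $13,817.76 − $12,500.00 = $1,317.76

Total interest = (PMT × n) - PV = $1,317.76


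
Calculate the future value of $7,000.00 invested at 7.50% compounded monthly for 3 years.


Compound interest formula: A = P(1 + r/n)^(nt)
A = $7,000.00 × (1 + 0.075/12)^(12 × 3)
Growth factor: (1 + 0.075/12)^36 = 1.251446
A = $7,000.00 × 1.251446
A = $8,760.12

A = P(1 + r/n)^(nt) = $8,760.12


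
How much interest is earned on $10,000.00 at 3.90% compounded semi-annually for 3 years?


Compound interest earned = final amount − principal.
A = P(1 + r/n)^(nt) = $10,000.00 × (1 + 0.039/2)^(2 × 3) = $11,228.54
Interest = A − P = $11,228.54 − $10,000.00 = $1,228.54

Interest = A - P = $1,228.54


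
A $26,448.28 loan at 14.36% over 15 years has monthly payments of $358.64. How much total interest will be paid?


Total paid over the life of the loan = PMT × n.
Total paid = $358.64 × 180 = $64,555.20
Total interest = total paid − principal = $64,555.20 − $26,448.28 = $38,106.92

Total interest = (PMT × n) - PV = $38,106.92


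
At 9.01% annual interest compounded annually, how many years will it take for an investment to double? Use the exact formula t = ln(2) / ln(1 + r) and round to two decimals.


Doubling condition: (1 + r)^t = 2
Take ln of both sides: t × ln(1 + r) = ln(2)
t = ln(2) / ln(1 + r)
t = 0.693147 / 0.086269
t = 8.03

t = ln(2) / ln(1 + r) = 8.03 years


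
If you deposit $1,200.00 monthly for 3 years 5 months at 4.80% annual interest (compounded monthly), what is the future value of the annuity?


Future value of an ordinary annuity: FV = PMT × ((1 + r)^n − 1) / r
Monthly rate r = 0.048/12 = 0.004, n = 41
FV = $1,200.00 × ((1 + 0.048/12)^41 − 1) / (0.048/12)
FV = $1,200.00 × 44.457238
FV = $53,348.69

FV = PMT × ((1+r)^n - 1)/r = $53,348.69


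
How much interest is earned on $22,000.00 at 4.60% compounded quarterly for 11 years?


Compound interest earned = final amount − principal.
A = P(1 + r/n)^(nt) = $22,000.00 × (1 + 0.046/4)^(4 × 11) = $36,384.94
Interest = A − P = $36,384.94 − $22,000.00 = $14,384.94

Interest = A - P = $14,384.94


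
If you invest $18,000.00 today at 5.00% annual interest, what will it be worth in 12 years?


Future value formula: FV = PV × (1 + r)^t
FV = $18,000.00 × (1 + 0.05)^12
FV = $18,000.00 × 1.795856
FV = $32,325.41

FV = PV × (1 + r)^t = $32,325.41


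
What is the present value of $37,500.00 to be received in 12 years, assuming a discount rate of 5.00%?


Present value formula: PV = FV / (1 + r)^t
PV = $37,500.00 / (1 + 0.05)^12
PV = $37,500.00 / 1.7958563
PV = $20,881.40

PV = FV / (1 + r)^t = $20,881.40


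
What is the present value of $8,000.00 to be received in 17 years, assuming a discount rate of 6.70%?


Present value formula: PV = FV / (1 + r)^t
PV = $8,000.00 / (1 + 0.067)^17
PV = $8,000.00 / 3.011585
PV = $2,656.41

PV = FV / (1 + r)^t = $2,656.41


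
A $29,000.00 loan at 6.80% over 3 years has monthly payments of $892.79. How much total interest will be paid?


Total paid over the life of the loan = PMT × n.
Total paid = $892.79 × 36 = $32,140.44
Total interest = total paid − principal = $32,140.44 − $29,000.00 = $3,140.44

Total interest = (PMT × n) - PV = $3,140.44


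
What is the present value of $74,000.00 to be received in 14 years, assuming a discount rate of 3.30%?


Present value formula: PV = FV / (1 + r)^t
PV = $74,000.00 / (1 + 0.033)^14
PV = $74,000.00 / 1.5754496
PV = $46,970.72

PV = FV / (1 + r)^t = $46,970.72


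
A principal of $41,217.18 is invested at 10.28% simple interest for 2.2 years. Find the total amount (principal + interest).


Total amount formula: A = P(1 + rt) = P + P·r·t
Interest: I = P × r × t = $41,217.18 × 0.1028 × 2.2 = $9,321.68
A = P + I = $41,217.18 + $9,321.68 = $50,538.86

A = P + I = P(1 + rt) = $50,538.86


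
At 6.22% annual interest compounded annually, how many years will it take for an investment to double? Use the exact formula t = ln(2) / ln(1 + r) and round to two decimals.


Doubling condition: (1 + r)^t = 2
Take ln of both sides: t × ln(1 + r) = ln(2)
t = ln(2) / ln(1 + r)
t = 0.693147 / 0.060342
t = 11.49

t = ln(2) / ln(1 + r) = 11.49 years


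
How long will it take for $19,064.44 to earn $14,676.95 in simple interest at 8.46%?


Rearrange the simple interest formula for t:
I = P × r × t  ⇒  t = I / (P × r)
t = $14,676.95 / ($19,064.44 × 0.0846)
t = 9.1

t = I/(P×r) = 9.1 years


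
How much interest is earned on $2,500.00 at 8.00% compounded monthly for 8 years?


Compound interest earned = final amount − principal.
A = P(1 + r/n)^(nt) = $2,500.00 × (1 + 0.08/12)^(12 × 8) = $4,731.14
Interest = A − P = $4,731.14 − $2,500.00 = $2,231.14

Interest = A - P = $2,231.14


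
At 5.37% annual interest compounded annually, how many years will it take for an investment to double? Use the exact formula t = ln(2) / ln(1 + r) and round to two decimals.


Doubling condition: (1 + r)^t = 2
Take ln of both sides: t × ln(1 + r) = ln(2)
t = ln(2) / ln(1 + r)
t = 0.693147 / 0.052308
t = 13.25

t = ln(2) / ln(1 + r) = 13.25 years


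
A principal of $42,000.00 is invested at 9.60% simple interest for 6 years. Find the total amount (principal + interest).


Total amount formula: A = P(1 + rt) = P + P·r·t
Interest: I = P × r × t = $42,000.00 × 0.096 × 6 = $24,192.00
A = P + I = $42,000.00 + $24,192.00 = $66,192.00

A = P + I = P(1 + rt) = $66,192.00


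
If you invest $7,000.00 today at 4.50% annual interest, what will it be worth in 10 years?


Future value formula: FV = PV × (1 + r)^t
FV = $7,000.00 × (1 + 0.045)^10
FV = $7,000.00 × 1.5529694
FV = $10,870.79

FV = PV × (1 + r)^t = $10,870.79


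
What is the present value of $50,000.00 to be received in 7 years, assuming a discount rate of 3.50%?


Present value formula: PV = FV / (1 + r)^t
PV = $50,000.00 / (1 + 0.035)^7
PV = $50,000.00 / 1.2722793
PV = $39,299.55

PV = FV / (1 + r)^t = $39,299.55


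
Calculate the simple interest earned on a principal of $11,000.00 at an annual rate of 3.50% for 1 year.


Simple interest formula: I = P × r × t
I = $11,000.00 × 0.035 × 1
I = $385.00

I = P × r × t = $385.00


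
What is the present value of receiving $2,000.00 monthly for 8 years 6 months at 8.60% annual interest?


Present value of an ordinary annuity: PV = PMT × (1 − (1 + r)^(−n)) / r
Monthly rate r = 0.086/12 ≈ 0.00716667, n = 102
PV = $2,000.00 × (1 − (1 + 0.086/12)^(−102)) / (0.086/12)
PV = $2,000.00 × 72.183624
PV = $144,367.25

PV = PMT × (1-(1+r)^(-n))/r = $144,367.25


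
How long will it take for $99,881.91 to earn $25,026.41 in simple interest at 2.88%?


Rearrange the simple interest formula for t:
I = P × r × t  ⇒  t = I / (P × r)
t = $25,026.41 / ($99,881.91 × 0.0288)
t = 8.7

t = I/(P×r) = 8.7 years


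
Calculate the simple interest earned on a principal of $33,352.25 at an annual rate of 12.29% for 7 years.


Simple interest formula: I = P × r × t
I = $33,352.25 × 0.1229 × 7
I = $28,692.94

I = P × r × t = $28,692.94


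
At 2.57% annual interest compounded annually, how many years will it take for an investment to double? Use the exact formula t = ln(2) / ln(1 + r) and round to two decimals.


Doubling condition: (1 + r)^t = 2
Take ln of both sides: t × ln(1 + r) = ln(2)
t = ln(2) / ln(1 + r)
t = 0.693147 / 0.025375
t = 27.32

t = ln(2) / ln(1 + r) = 27.32 years


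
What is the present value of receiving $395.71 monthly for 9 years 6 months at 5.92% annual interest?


Present value of an ordinary annuity: PV = PMT × (1 − (1 + r)^(−n)) / r
Monthly rate r = 0.0592/12 ≈ 0.00493333, n = 114
PV = $395.71 × (1 − (1 + 0.0592/12)^(−114)) / (0.0592/12)
PV = $395.71 × 87.034810
PV = $34,440.54

PV = PMT × (1-(1+r)^(-n))/r = $34,440.54


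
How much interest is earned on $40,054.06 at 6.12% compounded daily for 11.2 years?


Compound interest earned = final amount − principal.
A = P(1 + r/n)^(nt) = $40,054.06 × (1 + 0.0612/365)^(365 × 11.2) = $79,488.52
Interest = A − P = $79,488.52 − $40,054.06 = $39,434.46

Interest = A - P = $39,434.46


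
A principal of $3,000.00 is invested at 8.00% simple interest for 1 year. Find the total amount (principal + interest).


Total amount formula: A = P(1 + rt) = P + P·r·t
Interest: I = P × r × t = $3,000.00 × 0.08 × 1 = $240.00
A = P + I = $3,000.00 + $240.00 = $3,240.00

A = P + I = P(1 + rt) = $3,240.00


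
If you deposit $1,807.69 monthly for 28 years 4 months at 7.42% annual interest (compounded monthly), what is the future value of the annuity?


Future value of an ordinary annuity: FV = PMT × ((1 + r)^n − 1) / r
Monthly rate r = 0.0742/12 ≈ 0.00618333, n = 340
FV = $1,807.69 × ((1 + 0.0742/12)^340 − 1) / (0.0742/12)
FV = $1,807.69 × 1153.493403
FV = $2,085,158.49

FV = PMT × ((1+r)^n - 1)/r = $2,085,158.49


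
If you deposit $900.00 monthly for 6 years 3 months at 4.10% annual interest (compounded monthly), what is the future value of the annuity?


Future value of an ordinary annuity: FV = PMT × ((1 + r)^n − 1) / r
Monthly rate r = 0.041/12 ≈ 0.00341667, n = 75
FV = $900.00 × ((1 + 0.041/12)^75 − 1) / (0.041/12)
FV = $900.00 × 85.320438
FV = $76,788.39

FV = PMT × ((1+r)^n - 1)/r = $76,788.39


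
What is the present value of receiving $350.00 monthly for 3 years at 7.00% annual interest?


Present value of an ordinary annuity: PV = PMT × (1 − (1 + r)^(−n)) / r
Monthly rate r = 0.07/12 ≈ 0.00583333, n = 36
PV = $350.00 × (1 − (1 + 0.07/12)^(−36)) / (0.07/12)
PV = $350.00 × 32.386464
PV = $11,335.26

PV = PMT × (1-(1+r)^(-n))/r = $11,335.26


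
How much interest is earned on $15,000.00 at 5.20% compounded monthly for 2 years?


Compound interest earned = final amount − principal.
A = P(1 + r/n)^(nt) = $15,000.00 × (1 + 0.052/12)^(12 × 2) = $16,640.27
Interest = A − P = $16,640.27 − $15,000.00 = $1,640.27

Interest = A - P = $1,640.27


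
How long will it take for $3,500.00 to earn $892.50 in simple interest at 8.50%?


Rearrange the simple interest formula for t:
I = P × r × t  ⇒  t = I / (P × r)
t = $892.50 / ($3,500.00 × 0.085)
t = 3

t = I/(P×r) = 3 years


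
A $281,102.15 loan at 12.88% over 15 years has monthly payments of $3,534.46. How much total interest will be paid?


Total paid over the life of the loan = PMT × n.
Total paid = $3,534.46 × 180 = $636,202.80
Total interest = total paid − principal = $636,202.80 − $281,102.15 = $355,100.65

Total interest = (PMT × n) - PV = $355,100.65


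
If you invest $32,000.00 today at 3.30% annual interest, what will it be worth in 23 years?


Future value formula: FV = PV × (1 + r)^t
FV = $32,000.00 × (1 + 0.033)^23
FV = $32,000.00 × 2.1101212
FV = $67,523.88

FV = PV × (1 + r)^t = $67,523.88


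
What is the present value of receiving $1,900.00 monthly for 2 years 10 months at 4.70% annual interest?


Present value of an ordinary annuity: PV = PMT × (1 − (1 + r)^(−n)) / r
Monthly rate r = 0.047/12 ≈ 0.00391667, n = 34
PV = $1,900.00 × (1 − (1 + 0.047/12)^(−34)) / (0.047/12)
PV = $1,900.00 × 31.775260
PV = $60,372.99

PV = PMT × (1-(1+r)^(-n))/r = $60,372.99


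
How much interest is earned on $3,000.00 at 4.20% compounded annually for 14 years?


Compound interest earned = final amount − principal.
A = P(1 + r/n)^(nt) = $3,000.00 × (1 + 0.042/1)^(1 × 14) = $5,336.66
Interest = A − P = $5,336.66 − $3,000.00 = $2,336.66

Interest = A - P = $2,336.66


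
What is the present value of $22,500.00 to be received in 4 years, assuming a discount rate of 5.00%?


Present value formula: PV = FV / (1 + r)^t
PV = $22,500.00 / (1 + 0.05)^4
PV = $22,500.00 / 1.215506
PV = $18,510.81

PV = FV / (1 + r)^t = $18,510.81


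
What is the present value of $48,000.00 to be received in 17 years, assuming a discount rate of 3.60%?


Present value formula: PV = FV / (1 + r)^t
PV = $48,000.00 / (1 + 0.036)^17
PV = $48,000.00 / 1.824382
PV = $26,310.28

PV = FV / (1 + r)^t = $26,310.28


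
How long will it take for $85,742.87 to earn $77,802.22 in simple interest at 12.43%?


Rearrange the simple interest formula for t:
I = P × r × t  ⇒  t = I / (P × r)
t = $77,802.22 / ($85,742.87 × 0.1243)
t = 7.3

t = I/(P×r) = 7.3 years


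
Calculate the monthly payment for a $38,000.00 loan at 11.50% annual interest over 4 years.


Loan payment formula: PMT = PV × r / (1 − (1 + r)^(−n))
Monthly rate r = 0.115/12 ≈ 0.00958333, n = 48 months
Denominator: 1 − (1 + 0.115/12)^(−48) = 0.367332
PMT = $38,000.00 × (0.115/12) / 0.367332
PMT = $991.38 per month

PMT = PV × r / (1-(1+r)^(-n)) = $991.38/month


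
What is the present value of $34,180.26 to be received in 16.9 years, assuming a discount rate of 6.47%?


Present value formula: PV = FV / (1 + r)^t
PV = $34,180.26 / (1 + 0.0647)^16.9
PV = $34,180.26 / 2.884965
PV = $11,847.72

PV = FV / (1 + r)^t = $11,847.72


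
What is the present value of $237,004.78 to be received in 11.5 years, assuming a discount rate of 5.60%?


Present value formula: PV = FV / (1 + r)^t
PV = $237,004.78 / (1 + 0.056)^11.5
PV = $237,004.78 / 1.871264
PV = $126,654.91

PV = FV / (1 + r)^t = $126,654.91


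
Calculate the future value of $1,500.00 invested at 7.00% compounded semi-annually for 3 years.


Compound interest formula: A = P(1 + r/n)^(nt)
A = $1,500.00 × (1 + 0.07/2)^(2 × 3)
Growth factor: (1 + 0.07/2)^6 = 1.229255
A = $1,500.00 × 1.229255
A = $1,843.88

A = P(1 + r/n)^(nt) = $1,843.88


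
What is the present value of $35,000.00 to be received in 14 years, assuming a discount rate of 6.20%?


Present value formula: PV = FV / (1 + r)^t
PV = $35,000.00 / (1 + 0.062)^14
PV = $35,000.00 / 2.321364
PV = $15,077.34

PV = FV / (1 + r)^t = $15,077.34


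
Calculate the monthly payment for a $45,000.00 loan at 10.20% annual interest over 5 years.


Loan payment formula: PMT = PV × r / (1 − (1 + r)^(−n))
Monthly rate r = 0.102/12 = 0.0085, n = 60 months
Denominator: 1 − (1 + 0.102/12)^(−60) = 0.398209
PMT = $45,000.00 × (0.102/12) / 0.398209
PMT = $960.55 per month

PMT = PV × r / (1-(1+r)^(-n)) = $960.55/month


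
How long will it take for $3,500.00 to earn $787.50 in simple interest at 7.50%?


Rearrange the simple interest formula for t:
I = P × r × t  ⇒  t = I / (P × r)
t = $787.50 / ($3,500.00 × 0.075)
t = 3

t = I/(P×r) = 3 years


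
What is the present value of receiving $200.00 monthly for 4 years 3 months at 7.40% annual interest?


Present value of an ordinary annuity: PV = PMT × (1 − (1 + r)^(−n)) / r
Monthly rate r = 0.074/12 ≈ 0.00616667, n = 51
PV = $200.00 × (1 − (1 + 0.074/12)^(−51)) / (0.074/12)
PV = $200.00 × 43.644431
PV = $8,728.89

PV = PMT × (1-(1+r)^(-n))/r = $8,728.89


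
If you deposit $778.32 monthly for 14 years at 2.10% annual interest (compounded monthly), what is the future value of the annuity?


Future value of an ordinary annuity: FV = PMT × ((1 + r)^n − 1) / r
Monthly rate r = 0.021/12 = 0.00175, n = 168
FV = $778.32 × ((1 + 0.021/12)^168 − 1) / (0.021/12)
FV = $778.32 × 195.108101
FV = $151,856.54

FV = PMT × ((1+r)^n - 1)/r = $151,856.54


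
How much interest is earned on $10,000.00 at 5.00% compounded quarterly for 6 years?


Compound interest earned = final amount − principal.
A = P(1 + r/n)^(nt) = $10,000.00 × (1 + 0.05/4)^(4 × 6) = $13,473.51
Interest = A − P = $13,473.51 − $10,000.00 = $3,473.51

Interest = A - P = $3,473.51


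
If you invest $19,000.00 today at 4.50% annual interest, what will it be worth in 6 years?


Future value formula: FV = PV × (1 + r)^t
FV = $19,000.00 × (1 + 0.045)^6
FV = $19,000.00 × 1.302260
FV = $24,742.94

FV = PV × (1 + r)^t = $24,742.94


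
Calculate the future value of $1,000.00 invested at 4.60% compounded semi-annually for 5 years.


Compound interest formula: A = P(1 + r/n)^(nt)
A = $1,000.00 × (1 + 0.046/2)^(2 × 5)
Growth factor: (1 + 0.046/2)^10 = 1.2553255
A = $1,000.00 × 1.2553255
A = $1,255.33

A = P(1 + r/n)^(nt) = $1,255.33


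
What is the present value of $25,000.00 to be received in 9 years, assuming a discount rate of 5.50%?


Present value formula: PV = FV / (1 + r)^t
PV = $25,000.00 / (1 + 0.055)^9
PV = $25,000.00 / 1.619094
PV = $15,440.73

PV = FV / (1 + r)^t = $15,440.73


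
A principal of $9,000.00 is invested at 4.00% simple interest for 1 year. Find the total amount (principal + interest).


Total amount formula: A = P(1 + rt) = P + P·r·t
Interest: I = P × r × t = $9,000.00 × 0.04 × 1 = $360.00
A = P + I = $9,000.00 + $360.00 = $9,360.00

A = P + I = P(1 + rt) = $9,360.00


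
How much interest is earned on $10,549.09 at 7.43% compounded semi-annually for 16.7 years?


Compound interest earned = final amount − principal.
A = P(1 + r/n)^(nt) = $10,549.09 × (1 + 0.0743/2)^(2 × 16.7) = $35,671.67
Interest = A − P = $35,671.67 − $10,549.09 = $25,122.58

Interest = A - P = $25,122.58


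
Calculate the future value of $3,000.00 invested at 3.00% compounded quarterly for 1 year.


Compound interest formula: A = P(1 + r/n)^(nt)
A = $3,000.00 × (1 + 0.03/4)^(4 × 1)
Growth factor: (1 + 0.03/4)^4 = 1.030339
A = $3,000.00 × 1.030339
A = $3,091.02

A = P(1 + r/n)^(nt) = $3,091.02


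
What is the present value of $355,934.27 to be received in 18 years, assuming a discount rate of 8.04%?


Present value formula: PV = FV / (1 + r)^t
PV = $355,934.27 / (1 + 0.0804)^18
PV = $355,934.27 / 4.022744
PV = $88,480.47

PV = FV / (1 + r)^t = $88,480.47


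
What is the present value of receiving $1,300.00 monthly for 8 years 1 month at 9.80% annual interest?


Present value of an ordinary annuity: PV = PMT × (1 − (1 + r)^(−n)) / r
Monthly rate r = 0.098/12 ≈ 0.00816667, n = 97
PV = $1,300.00 × (1 − (1 + 0.098/12)^(−97)) / (0.098/12)
PV = $1,300.00 × 66.817737
PV = $86,863.06

PV = PMT × (1-(1+r)^(-n))/r = $86,863.06


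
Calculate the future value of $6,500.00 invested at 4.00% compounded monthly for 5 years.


Compound interest formula: A = P(1 + r/n)^(nt)
A = $6,500.00 × (1 + 0.04/12)^(12 × 5)
Growth factor: (1 + 0.04/12)^60 = 1.220997
A = $6,500.00 × 1.220997
A = $7,936.48

A = P(1 + r/n)^(nt) = $7,936.48


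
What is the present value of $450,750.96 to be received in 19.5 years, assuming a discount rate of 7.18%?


Present value formula: PV = FV / (1 + r)^t
PV = $450,750.96 / (1 + 0.0718)^19.5
PV = $450,750.96 / 3.8656113
PV = $116,605.35

PV = FV / (1 + r)^t = $116,605.35


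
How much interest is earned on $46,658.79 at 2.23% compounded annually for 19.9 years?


Compound interest earned = final amount − principal.
A = P(1 + r/n)^(nt) = $46,658.79 × (1 + 0.0223/1)^(1 × 19.9) = $72,367.38
Interest = A − P = $72,367.38 − $46,658.79 = $25,708.59

Interest = A - P = $25,708.59


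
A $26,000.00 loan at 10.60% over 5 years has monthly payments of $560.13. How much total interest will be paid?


Total paid over the life of the loan = PMT × n.
Total paid = $560.13 × 60 = $33,607.80
Total interest = total paid − principal = $33,607.80 − $26,000.00 = $7,607.80

Total interest = (PMT × n) - PV = $7,607.80


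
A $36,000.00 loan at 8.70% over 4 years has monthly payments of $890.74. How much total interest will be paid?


Total paid over the life of the loan = PMT × n.
Total paid = $890.74 × 48 = $42,755.52
Total interest = total paid − principal = $42,755.52 − $36,000.00 = $6,755.52

Total interest = (PMT × n) - PV = $6,755.52


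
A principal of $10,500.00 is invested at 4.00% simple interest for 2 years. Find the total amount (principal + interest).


Total amount formula: A = P(1 + rt) = P + P·r·t
Interest: I = P × r × t = $10,500.00 × 0.04 × 2 = $840.00
A = P + I = $10,500.00 + $840.00 = $11,340.00

A = P + I = P(1 + rt) = $11,340.00


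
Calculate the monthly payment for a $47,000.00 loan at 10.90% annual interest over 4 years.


Loan payment formula: PMT = PV × r / (1 − (1 + r)^(−n))
Monthly rate r = 0.109/12 ≈ 0.00908333, n = 48 months
Denominator: 1 − (1 + 0.109/12)^(−48) = 0.352108
PMT = $47,000.00 × (0.109/12) / 0.352108
PMT = $1,212.46 per month

PMT = PV × r / (1-(1+r)^(-n)) = $1,212.46/month


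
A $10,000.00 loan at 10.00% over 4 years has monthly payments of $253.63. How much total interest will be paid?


Total paid over the life of the loan = PMT × n.
Total paid = $253.63 × 48 = $12,174.24
Total interest = total paid − principal = $12,174.24 − $10,000.00 = $2,174.24

Total interest = (PMT × n) - PV = $2,174.24


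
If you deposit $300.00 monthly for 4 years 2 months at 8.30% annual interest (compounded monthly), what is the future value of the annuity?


Future value of an ordinary annuity: FV = PMT × ((1 + r)^n − 1) / r
Monthly rate r = 0.083/12 ≈ 0.00691667, n = 50
FV = $300.00 × ((1 + 0.083/12)^50 − 1) / (0.083/12)
FV = $300.00 × 59.491903
FV = $17,847.57

FV = PMT × ((1+r)^n - 1)/r = $17,847.57


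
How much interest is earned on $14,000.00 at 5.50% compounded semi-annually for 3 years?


Compound interest earned = final amount − principal.
A = P(1 + r/n)^(nt) = $14,000.00 × (1 + 0.055/2)^(2 × 3) = $16,474.76
Interest = A − P = $16,474.76 − $14,000.00 = $2,474.76

Interest = A - P = $2,474.76


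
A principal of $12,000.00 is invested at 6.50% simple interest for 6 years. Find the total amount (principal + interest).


Total amount formula: A = P(1 + rt) = P + P·r·t
Interest: I = P × r × t = $12,000.00 × 0.065 × 6 = $4,680.00
A = P + I = $12,000.00 + $4,680.00 = $16,680.00

A = P + I = P(1 + rt) = $16,680.00


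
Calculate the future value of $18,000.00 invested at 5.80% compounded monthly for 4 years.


Compound interest formula: A = P(1 + r/n)^(nt)
A = $18,000.00 × (1 + 0.058/12)^(12 × 4)
Growth factor: (1 + 0.058/12)^48 = 1.260415
A = $18,000.00 × 1.260415
A = $22,687.47

A = P(1 + r/n)^(nt) = $22,687.47


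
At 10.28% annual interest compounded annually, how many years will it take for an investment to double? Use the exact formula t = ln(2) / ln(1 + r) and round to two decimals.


Doubling condition: (1 + r)^t = 2
Take ln of both sides: t × ln(1 + r) = ln(2)
t = ln(2) / ln(1 + r)
t = 0.693147 / 0.097852
t = 7.08

t = ln(2) / ln(1 + r) = 7.08 years


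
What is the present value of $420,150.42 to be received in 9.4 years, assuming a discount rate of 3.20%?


Present value formula: PV = FV / (1 + r)^t
PV = $420,150.42 / (1 + 0.032)^9.4
PV = $420,150.42 / 1.34458776
PV = $312,475.27

PV = FV / (1 + r)^t = $312,475.27


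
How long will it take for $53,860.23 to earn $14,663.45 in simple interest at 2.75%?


Rearrange the simple interest formula for t:
I = P × r × t  ⇒  t = I / (P × r)
t = $14,663.45 / ($53,860.23 × 0.0275)
t = 9.9

t = I/(P×r) = 9.9 years


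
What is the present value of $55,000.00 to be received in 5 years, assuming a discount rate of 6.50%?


Present value formula: PV = FV / (1 + r)^t
PV = $55,000.00 / (1 + 0.065)^5
PV = $55,000.00 / 1.37008666
PV = $40,143.45

PV = FV / (1 + r)^t = $40,143.45


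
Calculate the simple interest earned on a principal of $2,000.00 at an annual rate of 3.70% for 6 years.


Simple interest formula: I = P × r × t
I = $2,000.00 × 0.037 × 6
I = $444.00

I = P × r × t = $444.00


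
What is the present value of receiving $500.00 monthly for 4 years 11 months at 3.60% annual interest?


Present value of an ordinary annuity: PV = PMT × (1 − (1 + r)^(−n)) / r
Monthly rate r = 0.036/12 = 0.003, n = 59
PV = $500.00 × (1 − (1 + 0.036/12)^(−59)) / (0.036/12)
PV = $500.00 × 53.999400
PV = $26,999.70

PV = PMT × (1-(1+r)^(-n))/r = $26,999.70


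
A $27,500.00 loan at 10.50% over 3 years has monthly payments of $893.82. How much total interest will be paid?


Total paid over the life of the loan = PMT × n.
Total paid = $893.82 × 36 = $32,177.52
Total interest = total paid − principal = $32,177.52 − $27,500.00 = $4,677.52

Total interest = (PMT × n) - PV = $4,677.52


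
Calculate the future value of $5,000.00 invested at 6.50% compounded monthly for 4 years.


Compound interest formula: A = P(1 + r/n)^(nt)
A = $5,000.00 × (1 + 0.065/12)^(12 × 4)
Growth factor: (1 + 0.065/12)^48 = 1.296020
A = $5,000.00 × 1.296020
A = $6,480.10

A = P(1 + r/n)^(nt) = $6,480.10


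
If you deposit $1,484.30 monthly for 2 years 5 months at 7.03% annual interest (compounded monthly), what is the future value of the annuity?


Future value of an ordinary annuity: FV = PMT × ((1 + r)^n − 1) / r
Monthly rate r = 0.0703/12 ≈ 0.00585833, n = 29
FV = $1,484.30 × ((1 + 0.0703/12)^29 − 1) / (0.0703/12)
FV = $1,484.30 × 31.508807
FV = $46,768.52

FV = PMT × ((1+r)^n - 1)/r = $46,768.52


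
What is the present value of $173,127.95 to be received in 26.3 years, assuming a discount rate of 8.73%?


Present value formula: PV = FV / (1 + r)^t
PV = $173,127.95 / (1 + 0.0873)^26.3
PV = $173,127.95 / 9.036264
PV = $19,159.24

PV = FV / (1 + r)^t = $19,159.24


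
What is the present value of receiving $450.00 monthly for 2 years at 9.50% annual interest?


Present value of an ordinary annuity: PV = PMT × (1 − (1 + r)^(−n)) / r
Monthly rate r = 0.095/12 ≈ 0.00791667, n = 24
PV = $450.00 × (1 − (1 + 0.095/12)^(−24)) / (0.095/12)
PV = $450.00 × 21.779615
PV = $9,800.83

PV = PMT × (1-(1+r)^(-n))/r = $9,800.83


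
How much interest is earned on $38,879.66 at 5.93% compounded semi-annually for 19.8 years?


Compound interest earned = final amount − principal.
A = P(1 + r/n)^(nt) = $38,879.66 × (1 + 0.0593/2)^(2 × 19.8) = $123,660.66
Interest = A − P = $123,660.66 − $38,879.66 = $84,781.00

Interest = A - P = $84,781.00


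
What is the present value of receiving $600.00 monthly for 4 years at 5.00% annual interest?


Present value of an ordinary annuity: PV = PMT × (1 − (1 + r)^(−n)) / r
Monthly rate r = 0.05/12 ≈ 0.00416667, n = 48
PV = $600.00 × (1 − (1 + 0.05/12)^(−48)) / (0.05/12)
PV = $600.00 × 43.422956
PV = $26,053.77

PV = PMT × (1-(1+r)^(-n))/r = $26,053.77


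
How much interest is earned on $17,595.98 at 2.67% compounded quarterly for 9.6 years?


Compound interest earned = final amount − principal.
A = P(1 + r/n)^(nt) = $17,595.98 × (1 + 0.0267/4)^(4 × 9.6) = $22,717.57
Interest = A − P = $22,717.57 − $17,595.98 = $5,121.59

Interest = A - P = $5,121.59


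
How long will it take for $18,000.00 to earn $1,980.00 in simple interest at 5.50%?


Rearrange the simple interest formula for t:
I = P × r × t  ⇒  t = I / (P × r)
t = $1,980.00 / ($18,000.00 × 0.055)
t = 2

t = I/(P×r) = 2 years
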